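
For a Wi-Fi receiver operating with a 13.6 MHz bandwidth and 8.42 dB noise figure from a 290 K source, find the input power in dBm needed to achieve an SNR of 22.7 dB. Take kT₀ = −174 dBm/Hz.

−71.5 dBm

Sensitivity = −174 + 10 log₁₀(B) + NF + SNR_min
= −174 + 71.34 + 8.42 + 22.7
= −71.54 dBm → −71.5 dBm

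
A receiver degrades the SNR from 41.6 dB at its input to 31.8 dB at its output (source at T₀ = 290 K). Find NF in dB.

NF (dB) = SNR_in(dB) − SNR_out(dB) when the source is at T₀
NF = 41.6 − 31.8 = 9.8 dB

9.8 dB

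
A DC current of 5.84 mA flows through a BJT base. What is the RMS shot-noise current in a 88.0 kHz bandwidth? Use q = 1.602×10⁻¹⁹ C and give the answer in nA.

I_n = √(2qI·B)
2qI·B = 2 × 1.602×10⁻¹⁹ × 5.84×10⁻³ × 8.80×10⁴ = 1.65×10⁻¹⁶ A²
I_n = √(1.65×10⁻¹⁶) = 1.28×10⁻⁸ A = 12.8 nA

12.8 nA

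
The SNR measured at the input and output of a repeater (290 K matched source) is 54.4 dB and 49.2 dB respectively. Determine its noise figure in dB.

5.2 dB

NF (dB) = SNR_in(dB) − SNR_out(dB) when the source is at T₀
NF = 54.4 − 49.2 = 5.2 dB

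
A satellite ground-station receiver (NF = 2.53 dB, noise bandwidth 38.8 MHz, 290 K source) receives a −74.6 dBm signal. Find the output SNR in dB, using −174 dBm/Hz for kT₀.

21.0 dB

Noise floor: N = −174 + 10 log₁₀(B) + NF
10 log₁₀(3.88×10⁷) = 75.89 dB
N = −174 + 75.89 + 2.53 = −95.58 dBm
SNR = P_sig − N = −74.6 − (−95.58) = 20.98 dB → 21.0 dB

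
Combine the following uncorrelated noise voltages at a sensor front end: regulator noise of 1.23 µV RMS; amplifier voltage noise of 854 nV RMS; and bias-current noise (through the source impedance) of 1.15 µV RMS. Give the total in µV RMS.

Uncorrelated sources add in power (mean-square): V_tot = √(ΣV_i²)
V_tot = √[(1.23×10⁻⁶)² + (8.54×10⁻⁷)² + (1.15×10⁻⁶)²] = 1.89×10⁻⁶ V = 1.89 µV

1.89 µV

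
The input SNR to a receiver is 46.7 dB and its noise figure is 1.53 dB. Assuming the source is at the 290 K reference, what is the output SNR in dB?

By definition F = SNR_in/SNR_out, so in dB: SNR_out = SNR_in − NF
SNR_out = 46.7 − 1.53 = 45.17 dB

45.17 dB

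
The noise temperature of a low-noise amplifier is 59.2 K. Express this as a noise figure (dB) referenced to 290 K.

0.807 dB

F = 1 + T_e/T₀ = 1 + 59.2/290 = 1.20414
NF = 10 log₁₀(1.20414) = 0.807 dB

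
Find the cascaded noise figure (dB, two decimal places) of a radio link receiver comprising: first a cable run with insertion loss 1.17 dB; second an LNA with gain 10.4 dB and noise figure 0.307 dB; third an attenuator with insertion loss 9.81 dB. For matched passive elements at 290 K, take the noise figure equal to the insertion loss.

Convert to linear (a loss of L dB is a gain of −L dB): F_i = 10^(NF_i/10), G_i = 10^(G_i,dB/10)
  Stage 1: F_1 = 10^(1.17/10) = 1.309, G_1 = 10^(−1.17/10) = 0.7638
  Stage 2: F_2 = 10^(0.307/10) = 1.073, G_2 = 10^(10.4/10) = 10.96
  Stage 3: F_3 = 10^(9.81/10) = 9.572, G_3 = 10^(−9.81/10) = 0.1045
Friis cascade:
  F = 1.309 + (1.073 − 1)/0.7638 + (9.572 − 1)/8.375 = 2.429
NF = 10 log₁₀(2.429) = 3.85 dB

3.85 dB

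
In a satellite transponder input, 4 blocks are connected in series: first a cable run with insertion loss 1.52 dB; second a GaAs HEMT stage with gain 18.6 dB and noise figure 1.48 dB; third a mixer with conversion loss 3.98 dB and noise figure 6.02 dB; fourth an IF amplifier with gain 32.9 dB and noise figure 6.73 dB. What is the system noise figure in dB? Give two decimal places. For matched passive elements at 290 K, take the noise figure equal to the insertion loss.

3.49 dB

Convert to linear (a loss of L dB is a gain of −L dB): F_i = 10^(NF_i/10), G_i = 10^(G_i,dB/10)
  Stage 1: F_1 = 10^(1.52/10) = 1.419, G_1 = 10^(−1.52/10) = 0.7047
  Stage 2: F_2 = 10^(1.48/10) = 1.406, G_2 = 10^(18.6/10) = 72.44
  Stage 3: F_3 = 10^(6.02/10) = 3.999, G_3 = 10^(−3.98/10) = 0.3999
  Stage 4: F_4 = 10^(6.73/10) = 4.710, G_4 = 10^(32.9/10) = 1950
Friis cascade:
  F = 1.419 + (1.406 − 1)/0.7047 + (3.999 − 1)/51.05 + (4.710 − 1)/20.42 = 2.236
NF = 10 log₁₀(2.236) = 3.49 dB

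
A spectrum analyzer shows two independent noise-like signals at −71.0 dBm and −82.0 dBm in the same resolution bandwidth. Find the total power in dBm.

−70.7 dBm

Convert to linear, add, convert back:
P₁ = 7.94×10⁻¹¹ W, P₂ = 6.31×10⁻¹² W
P_tot = 8.57×10⁻¹¹ W → 10 log₁₀(P_tot / 10⁻³) = −70.7 dBm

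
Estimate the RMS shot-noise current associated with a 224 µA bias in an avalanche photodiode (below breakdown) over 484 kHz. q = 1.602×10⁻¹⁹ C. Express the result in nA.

I_n = √(2qI·B)
2qI·B = 2 × 1.602×10⁻¹⁹ × 2.24×10⁻⁴ × 4.84×10⁵ = 3.47×10⁻¹⁷ A²
I_n = √(3.47×10⁻¹⁷) = 5.89×10⁻⁹ A = 5.89 nA

5.89 nA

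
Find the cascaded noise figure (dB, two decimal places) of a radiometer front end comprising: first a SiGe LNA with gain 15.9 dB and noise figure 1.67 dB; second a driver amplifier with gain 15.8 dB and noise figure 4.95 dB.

1.83 dB

Convert to linear (a loss of L dB is a gain of −L dB): F_i = 10^(NF_i/10), G_i = 10^(G_i,dB/10)
  Stage 1: F_1 = 10^(1.67/10) = 1.469, G_1 = 10^(15.9/10) = 38.90
  Stage 2: F_2 = 10^(4.95/10) = 3.126, G_2 = 10^(15.8/10) = 38.02
Friis cascade:
  F = 1.469 + (3.126 − 1)/38.90 = 1.524
NF = 10 log₁₀(1.524) = 1.83 dB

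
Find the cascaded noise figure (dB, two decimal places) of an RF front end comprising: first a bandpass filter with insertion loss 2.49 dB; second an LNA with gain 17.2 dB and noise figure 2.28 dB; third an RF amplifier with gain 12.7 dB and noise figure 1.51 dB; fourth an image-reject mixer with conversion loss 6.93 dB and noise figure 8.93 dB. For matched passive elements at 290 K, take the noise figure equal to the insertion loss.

4.81 dB

Convert to linear (a loss of L dB is a gain of −L dB): F_i = 10^(NF_i/10), G_i = 10^(G_i,dB/10)
  Stage 1: F_1 = 10^(2.49/10) = 1.774, G_1 = 10^(−2.49/10) = 0.5636
  Stage 2: F_2 = 10^(2.28/10) = 1.690, G_2 = 10^(17.2/10) = 52.48
  Stage 3: F_3 = 10^(1.51/10) = 1.416, G_3 = 10^(12.7/10) = 18.62
  Stage 4: F_4 = 10^(8.93/10) = 7.816, G_4 = 10^(−6.93/10) = 0.2028
Friis cascade:
  F = 1.774 + (1.690 − 1)/0.5636 + (1.416 − 1)/29.58 + (7.816 − 1)/550.8 = 3.026
NF = 10 log₁₀(3.026) = 4.81 dB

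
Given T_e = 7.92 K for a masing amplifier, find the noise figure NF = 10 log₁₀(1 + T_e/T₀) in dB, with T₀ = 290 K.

F = 1 + T_e/T₀ = 1 + 7.92/290 = 1.02731
NF = 10 log₁₀(1.02731) = 0.117 dB

0.117 dB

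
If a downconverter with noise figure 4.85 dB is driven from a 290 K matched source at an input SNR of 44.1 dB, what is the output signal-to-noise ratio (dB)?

39.25 dB

By definition F = SNR_in/SNR_out, so in dB: SNR_out = SNR_in − NF
SNR_out = 44.1 − 4.85 = 39.25 dB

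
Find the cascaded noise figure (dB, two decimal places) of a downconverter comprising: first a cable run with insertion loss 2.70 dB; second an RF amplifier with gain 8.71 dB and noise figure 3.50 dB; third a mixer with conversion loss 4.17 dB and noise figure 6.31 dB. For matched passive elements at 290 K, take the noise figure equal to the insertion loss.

6.98 dB

Convert to linear (a loss of L dB is a gain of −L dB): F_i = 10^(NF_i/10), G_i = 10^(G_i,dB/10)
  Stage 1: F_1 = 10^(2.70/10) = 1.862, G_1 = 10^(−2.70/10) = 0.5370
  Stage 2: F_2 = 10^(3.50/10) = 2.239, G_2 = 10^(8.71/10) = 7.430
  Stage 3: F_3 = 10^(6.31/10) = 4.276, G_3 = 10^(−4.17/10) = 0.3828
Friis cascade:
  F = 1.862 + (2.239 − 1)/0.5370 + (4.276 − 1)/3.990 = 4.990
NF = 10 log₁₀(4.990) = 6.98 dB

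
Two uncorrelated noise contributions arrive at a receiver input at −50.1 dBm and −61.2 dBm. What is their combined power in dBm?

Convert to linear, add, convert back:
P₁ = 9.77×10⁻⁹ W, P₂ = 7.59×10⁻¹⁰ W
P_tot = 1.05×10⁻⁸ W → 10 log₁₀(P_tot / 10⁻³) = −49.8 dBm

−49.8 dBm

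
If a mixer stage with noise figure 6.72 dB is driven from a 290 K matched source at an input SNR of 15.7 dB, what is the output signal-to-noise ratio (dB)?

8.98 dB

By definition F = SNR_in/SNR_out, so in dB: SNR_out = SNR_in − NF
SNR_out = 15.7 − 6.72 = 8.98 dB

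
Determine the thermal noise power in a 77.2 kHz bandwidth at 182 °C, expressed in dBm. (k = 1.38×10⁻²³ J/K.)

T = 182 °C + 273.15 = 455.15 K
P_n = kTB = 1.38×10⁻²³ × 455.15 × 7.72×10⁴ = 4.85×10⁻¹⁶ W
In dBm: 10 log₁₀(4.85×10⁻¹⁶ / 10⁻³) = −123.1 dBm

−123.1 dBm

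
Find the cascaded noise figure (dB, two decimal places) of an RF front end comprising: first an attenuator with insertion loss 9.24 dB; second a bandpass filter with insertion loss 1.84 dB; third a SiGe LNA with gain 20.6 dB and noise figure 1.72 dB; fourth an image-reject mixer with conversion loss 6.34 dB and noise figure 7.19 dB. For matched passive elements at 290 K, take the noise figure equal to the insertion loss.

12.91 dB

Convert to linear (a loss of L dB is a gain of −L dB): F_i = 10^(NF_i/10), G_i = 10^(G_i,dB/10)
  Stage 1: F_1 = 10^(9.24/10) = 8.395, G_1 = 10^(−9.24/10) = 0.1191
  Stage 2: F_2 = 10^(1.84/10) = 1.528, G_2 = 10^(−1.84/10) = 0.6546
  Stage 3: F_3 = 10^(1.72/10) = 1.486, G_3 = 10^(20.6/10) = 114.8
  Stage 4: F_4 = 10^(7.19/10) = 5.236, G_4 = 10^(−6.34/10) = 0.2323
Friis cascade:
  F = 8.395 + (1.528 − 1)/0.1191 + (1.486 − 1)/0.07798 + (5.236 − 1)/8.954 = 19.53
NF = 10 log₁₀(19.53) = 12.91 dB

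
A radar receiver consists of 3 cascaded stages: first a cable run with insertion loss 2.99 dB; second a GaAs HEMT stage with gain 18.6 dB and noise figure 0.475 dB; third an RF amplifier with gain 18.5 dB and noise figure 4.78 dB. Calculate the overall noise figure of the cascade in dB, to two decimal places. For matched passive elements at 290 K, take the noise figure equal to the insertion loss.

3.57 dB

Convert to linear (a loss of L dB is a gain of −L dB): F_i = 10^(NF_i/10), G_i = 10^(G_i,dB/10)
  Stage 1: F_1 = 10^(2.99/10) = 1.991, G_1 = 10^(−2.99/10) = 0.5023
  Stage 2: F_2 = 10^(0.475/10) = 1.116, G_2 = 10^(18.6/10) = 72.44
  Stage 3: F_3 = 10^(4.78/10) = 3.006, G_3 = 10^(18.5/10) = 70.79
Friis cascade:
  F = 1.991 + (1.116 − 1)/0.5023 + (3.006 − 1)/36.39 = 2.276
NF = 10 log₁₀(2.276) = 3.57 dB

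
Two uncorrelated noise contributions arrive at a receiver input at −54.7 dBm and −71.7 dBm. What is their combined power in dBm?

Convert to linear, add, convert back:
P₁ = 3.39×10⁻⁹ W, P₂ = 6.76×10⁻¹¹ W
P_tot = 3.46×10⁻⁹ W → 10 log₁₀(P_tot / 10⁻³) = −54.6 dBm

−54.6 dBm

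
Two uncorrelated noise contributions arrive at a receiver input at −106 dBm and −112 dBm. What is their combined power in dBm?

Convert to linear, add, convert back:
P₁ = 2.51×10⁻¹⁴ W, P₂ = 6.31×10⁻¹⁵ W
P_tot = 3.14×10⁻¹⁴ W → 10 log₁₀(P_tot / 10⁻³) = −105.0 dBm

−105.0 dBm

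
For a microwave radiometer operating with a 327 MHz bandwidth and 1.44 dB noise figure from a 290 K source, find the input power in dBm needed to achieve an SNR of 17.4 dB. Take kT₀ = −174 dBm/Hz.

−70.0 dBm

Sensitivity = −174 + 10 log₁₀(B) + NF + SNR_min
= −174 + 85.15 + 1.44 + 17.4
= −70.01 dBm → −70.0 dBm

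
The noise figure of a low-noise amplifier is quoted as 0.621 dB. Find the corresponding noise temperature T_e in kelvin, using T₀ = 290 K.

F = 10^(0.621/10) = 1.15372
T_e = (F − 1)·T₀ = (1.15372 − 1) × 290 = 44.6 K

44.6 K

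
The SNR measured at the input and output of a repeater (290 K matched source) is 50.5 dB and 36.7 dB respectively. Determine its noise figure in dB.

13.8 dB

NF (dB) = SNR_in(dB) − SNR_out(dB) when the source is at T₀
NF = 50.5 − 36.7 = 13.8 dB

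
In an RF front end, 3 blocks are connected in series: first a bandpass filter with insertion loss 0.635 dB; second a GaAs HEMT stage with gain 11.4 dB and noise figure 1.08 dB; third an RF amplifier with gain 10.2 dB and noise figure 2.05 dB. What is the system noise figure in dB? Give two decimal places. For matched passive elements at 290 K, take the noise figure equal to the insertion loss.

1.86 dB

Convert to linear (a loss of L dB is a gain of −L dB): F_i = 10^(NF_i/10), G_i = 10^(G_i,dB/10)
  Stage 1: F_1 = 10^(0.635/10) = 1.157, G_1 = 10^(−0.635/10) = 0.8640
  Stage 2: F_2 = 10^(1.08/10) = 1.282, G_2 = 10^(11.4/10) = 13.80
  Stage 3: F_3 = 10^(2.05/10) = 1.603, G_3 = 10^(10.2/10) = 10.47
Friis cascade:
  F = 1.157 + (1.282 − 1)/0.8640 + (1.603 − 1)/11.93 = 1.535
NF = 10 log₁₀(1.535) = 1.86 dB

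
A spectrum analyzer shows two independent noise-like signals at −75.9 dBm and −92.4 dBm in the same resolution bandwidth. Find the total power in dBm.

Convert to linear, add, convert back:
P₁ = 2.57×10⁻¹¹ W, P₂ = 5.75×10⁻¹³ W
P_tot = 2.63×10⁻¹¹ W → 10 log₁₀(P_tot / 10⁻³) = −75.8 dBm

−75.8 dBm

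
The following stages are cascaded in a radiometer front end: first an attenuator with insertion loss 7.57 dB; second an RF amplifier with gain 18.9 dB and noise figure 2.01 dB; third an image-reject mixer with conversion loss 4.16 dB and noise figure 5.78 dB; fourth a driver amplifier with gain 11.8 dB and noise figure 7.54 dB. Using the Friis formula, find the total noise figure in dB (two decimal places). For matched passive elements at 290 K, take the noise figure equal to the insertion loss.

Convert to linear (a loss of L dB is a gain of −L dB): F_i = 10^(NF_i/10), G_i = 10^(G_i,dB/10)
  Stage 1: F_1 = 10^(7.57/10) = 5.715, G_1 = 10^(−7.57/10) = 0.1750
  Stage 2: F_2 = 10^(2.01/10) = 1.589, G_2 = 10^(18.9/10) = 77.62
  Stage 3: F_3 = 10^(5.78/10) = 3.784, G_3 = 10^(−4.16/10) = 0.3837
  Stage 4: F_4 = 10^(7.54/10) = 5.675, G_4 = 10^(11.8/10) = 15.14
Friis cascade:
  F = 5.715 + (1.589 − 1)/0.1750 + (3.784 − 1)/13.58 + (5.675 − 1)/5.212 = 10.18
NF = 10 log₁₀(10.18) = 10.08 dB

10.08 dB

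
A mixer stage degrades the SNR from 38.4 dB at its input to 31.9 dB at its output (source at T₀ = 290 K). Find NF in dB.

NF (dB) = SNR_in(dB) − SNR_out(dB) when the source is at T₀
NF = 38.4 − 31.9 = 6.5 dB

6.5 dB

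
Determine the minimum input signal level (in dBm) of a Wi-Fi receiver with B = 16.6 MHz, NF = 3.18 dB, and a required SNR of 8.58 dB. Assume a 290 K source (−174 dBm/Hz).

Sensitivity = −174 + 10 log₁₀(B) + NF + SNR_min
= −174 + 72.2 + 3.18 + 8.58
= −90.04 dBm → −90.0 dBm

−90.0 dBm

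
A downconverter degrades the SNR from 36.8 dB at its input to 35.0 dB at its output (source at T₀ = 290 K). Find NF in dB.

1.8 dB

NF (dB) = SNR_in(dB) − SNR_out(dB) when the source is at T₀
NF = 36.8 − 35.0 = 1.8 dB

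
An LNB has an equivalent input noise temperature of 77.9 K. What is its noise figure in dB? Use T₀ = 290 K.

1.03 dB

F = 1 + T_e/T₀ = 1 + 77.9/290 = 1.26862
NF = 10 log₁₀(1.26862) = 1.03 dB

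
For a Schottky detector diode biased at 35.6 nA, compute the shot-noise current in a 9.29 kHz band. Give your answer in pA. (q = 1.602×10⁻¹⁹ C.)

10.3 pA

I_n = √(2qI·B)
2qI·B = 2 × 1.602×10⁻¹⁹ × 3.56×10⁻⁸ × 9.29×10³ = 1.06×10⁻²² A²
I_n = √(1.06×10⁻²²) = 1.03×10⁻¹¹ A = 10.3 pA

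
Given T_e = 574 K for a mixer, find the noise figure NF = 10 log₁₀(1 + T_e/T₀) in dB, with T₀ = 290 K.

4.74 dB

F = 1 + T_e/T₀ = 1 + 574/290 = 2.97931
NF = 10 log₁₀(2.97931) = 4.74 dB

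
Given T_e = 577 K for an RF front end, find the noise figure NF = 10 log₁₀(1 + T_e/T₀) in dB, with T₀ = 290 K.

F = 1 + T_e/T₀ = 1 + 577/290 = 2.98966
NF = 10 log₁₀(2.98966) = 4.76 dB

4.76 dB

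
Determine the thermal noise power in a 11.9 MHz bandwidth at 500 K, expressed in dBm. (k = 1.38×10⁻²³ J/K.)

−100.9 dBm

P_n = kTB = 1.38×10⁻²³ × 500 × 1.19×10⁷ = 8.21×10⁻¹⁴ W
In dBm: 10 log₁₀(8.21×10⁻¹⁴ / 10⁻³) = −100.9 dBm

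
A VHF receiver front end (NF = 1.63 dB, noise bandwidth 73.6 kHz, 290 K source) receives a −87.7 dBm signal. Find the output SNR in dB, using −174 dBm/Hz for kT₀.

Noise floor: N = −174 + 10 log₁₀(B) + NF
10 log₁₀(7.36×10⁴) = 48.67 dB
N = −174 + 48.67 + 1.63 = −123.70 dBm
SNR = P_sig − N = −87.7 − (−123.70) = 36.00 dB → 36.0 dB

36.0 dB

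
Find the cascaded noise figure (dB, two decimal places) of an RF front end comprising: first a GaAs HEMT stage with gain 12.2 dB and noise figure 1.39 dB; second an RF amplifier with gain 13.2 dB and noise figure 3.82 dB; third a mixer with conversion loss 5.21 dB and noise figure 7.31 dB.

1.69 dB

Convert to linear (a loss of L dB is a gain of −L dB): F_i = 10^(NF_i/10), G_i = 10^(G_i,dB/10)
  Stage 1: F_1 = 10^(1.39/10) = 1.377, G_1 = 10^(12.2/10) = 16.60
  Stage 2: F_2 = 10^(3.82/10) = 2.410, G_2 = 10^(13.2/10) = 20.89
  Stage 3: F_3 = 10^(7.31/10) = 5.383, G_3 = 10^(−5.21/10) = 0.3013
Friis cascade:
  F = 1.377 + (2.410 − 1)/16.60 + (5.383 − 1)/346.7 = 1.475
NF = 10 log₁₀(1.475) = 1.69 dB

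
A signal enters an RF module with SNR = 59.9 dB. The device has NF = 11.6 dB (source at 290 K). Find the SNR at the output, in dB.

48.3 dB

By definition F = SNR_in/SNR_out, so in dB: SNR_out = SNR_in − NF
SNR_out = 59.9 − 11.6 = 48.3 dB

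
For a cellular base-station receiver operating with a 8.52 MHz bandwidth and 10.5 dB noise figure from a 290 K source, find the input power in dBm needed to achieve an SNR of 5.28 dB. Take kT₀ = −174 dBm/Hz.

Sensitivity = −174 + 10 log₁₀(B) + NF + SNR_min
= −174 + 69.3 + 10.5 + 5.28
= −88.92 dBm → −88.9 dBm

−88.9 dBm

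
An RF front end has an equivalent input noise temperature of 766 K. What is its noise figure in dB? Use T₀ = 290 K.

F = 1 + T_e/T₀ = 1 + 766/290 = 3.64138
NF = 10 log₁₀(3.64138) = 5.61 dB

5.61 dB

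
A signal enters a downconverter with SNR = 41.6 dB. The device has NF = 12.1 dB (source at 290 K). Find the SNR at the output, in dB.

By definition F = SNR_in/SNR_out, so in dB: SNR_out = SNR_in − NF
SNR_out = 41.6 − 12.1 = 29.5 dB

29.5 dB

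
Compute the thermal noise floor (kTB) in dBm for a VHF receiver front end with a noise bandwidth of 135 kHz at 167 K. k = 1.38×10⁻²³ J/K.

−125.1 dBm

P_n = kTB = 1.38×10⁻²³ × 167 × 1.35×10⁵ = 3.11×10⁻¹⁶ W
In dBm: 10 log₁₀(3.11×10⁻¹⁶ / 10⁻³) = −125.1 dBm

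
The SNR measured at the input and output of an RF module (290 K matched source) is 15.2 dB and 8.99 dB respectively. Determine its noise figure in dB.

6.21 dB

NF (dB) = SNR_in(dB) − SNR_out(dB) when the source is at T₀
NF = 15.2 − 8.99 = 6.21 dB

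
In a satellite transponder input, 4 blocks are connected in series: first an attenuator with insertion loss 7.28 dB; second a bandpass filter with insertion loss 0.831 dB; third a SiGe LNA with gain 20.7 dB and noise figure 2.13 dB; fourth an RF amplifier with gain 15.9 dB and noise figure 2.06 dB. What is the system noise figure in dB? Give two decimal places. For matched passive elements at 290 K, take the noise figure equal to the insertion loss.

Convert to linear (a loss of L dB is a gain of −L dB): F_i = 10^(NF_i/10), G_i = 10^(G_i,dB/10)
  Stage 1: F_1 = 10^(7.28/10) = 5.346, G_1 = 10^(−7.28/10) = 0.1871
  Stage 2: F_2 = 10^(0.831/10) = 1.211, G_2 = 10^(−0.831/10) = 0.8258
  Stage 3: F_3 = 10^(2.13/10) = 1.633, G_3 = 10^(20.7/10) = 117.5
  Stage 4: F_4 = 10^(2.06/10) = 1.607, G_4 = 10^(15.9/10) = 38.90
Friis cascade:
  F = 5.346 + (1.211 − 1)/0.1871 + (1.633 − 1)/0.1545 + (1.607 − 1)/18.15 = 10.60
NF = 10 log₁₀(10.60) = 10.25 dB

10.25 dB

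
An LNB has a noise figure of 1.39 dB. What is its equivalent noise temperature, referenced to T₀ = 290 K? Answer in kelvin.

109 K

F = 10^(1.39/10) = 1.37721
T_e = (F − 1)·T₀ = (1.37721 − 1) × 290 = 109 K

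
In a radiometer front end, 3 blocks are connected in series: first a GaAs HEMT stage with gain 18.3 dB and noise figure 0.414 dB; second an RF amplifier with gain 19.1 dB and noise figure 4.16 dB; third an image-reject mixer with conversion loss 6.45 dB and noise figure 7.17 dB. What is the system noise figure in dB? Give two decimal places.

0.51 dB

Convert to linear (a loss of L dB is a gain of −L dB): F_i = 10^(NF_i/10), G_i = 10^(G_i,dB/10)
  Stage 1: F_1 = 10^(0.414/10) = 1.100, G_1 = 10^(18.3/10) = 67.61
  Stage 2: F_2 = 10^(4.16/10) = 2.606, G_2 = 10^(19.1/10) = 81.28
  Stage 3: F_3 = 10^(7.17/10) = 5.212, G_3 = 10^(−6.45/10) = 0.2265
Friis cascade:
  F = 1.100 + (2.606 − 1)/67.61 + (5.212 − 1)/5495 = 1.125
NF = 10 log₁₀(1.125) = 0.51 dB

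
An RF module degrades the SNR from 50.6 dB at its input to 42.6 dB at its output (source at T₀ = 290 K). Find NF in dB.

NF (dB) = SNR_in(dB) − SNR_out(dB) when the source is at T₀
NF = 50.6 − 42.6 = 8.0 dB

8.0 dB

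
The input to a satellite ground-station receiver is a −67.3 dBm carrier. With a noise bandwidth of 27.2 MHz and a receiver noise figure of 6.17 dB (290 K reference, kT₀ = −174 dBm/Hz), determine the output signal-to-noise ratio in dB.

26.2 dB

Noise floor: N = −174 + 10 log₁₀(B) + NF
10 log₁₀(2.72×10⁷) = 74.35 dB
N = −174 + 74.35 + 6.17 = −93.48 dBm
SNR = P_sig − N = −67.3 − (−93.48) = 26.18 dB → 26.2 dB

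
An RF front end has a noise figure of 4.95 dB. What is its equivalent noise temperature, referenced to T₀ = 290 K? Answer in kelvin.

617 K

F = 10^(4.95/10) = 3.12608
T_e = (F − 1)·T₀ = (3.12608 − 1) × 290 = 617 K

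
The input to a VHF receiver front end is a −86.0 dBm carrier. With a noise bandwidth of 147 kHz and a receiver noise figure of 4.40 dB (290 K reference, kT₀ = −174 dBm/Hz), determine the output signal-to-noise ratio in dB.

31.9 dB

Noise floor: N = −174 + 10 log₁₀(B) + NF
10 log₁₀(1.47×10⁵) = 51.67 dB
N = −174 + 51.67 + 4.40 = −117.93 dBm
SNR = P_sig − N = −86.0 − (−117.93) = 31.93 dB → 31.9 dB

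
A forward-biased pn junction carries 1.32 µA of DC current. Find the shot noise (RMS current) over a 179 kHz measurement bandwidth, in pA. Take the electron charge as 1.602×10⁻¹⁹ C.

275 pA

I_n = √(2qI·B)
2qI·B = 2 × 1.602×10⁻¹⁹ × 1.32×10⁻⁶ × 1.79×10⁵ = 7.57×10⁻²⁰ A²
I_n = √(7.57×10⁻²⁰) = 2.75×10⁻¹⁰ A = 275 pA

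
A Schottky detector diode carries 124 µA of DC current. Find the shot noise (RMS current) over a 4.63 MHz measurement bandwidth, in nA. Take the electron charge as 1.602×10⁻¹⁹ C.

13.6 nA

I_n = √(2qI·B)
2qI·B = 2 × 1.602×10⁻¹⁹ × 1.24×10⁻⁴ × 4.63×10⁶ = 1.84×10⁻¹⁶ A²
I_n = √(1.84×10⁻¹⁶) = 1.36×10⁻⁸ A = 13.6 nA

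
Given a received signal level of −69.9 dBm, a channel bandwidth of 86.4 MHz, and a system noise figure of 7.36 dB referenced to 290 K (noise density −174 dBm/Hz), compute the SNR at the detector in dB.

Noise floor: N = −174 + 10 log₁₀(B) + NF
10 log₁₀(8.64×10⁷) = 79.37 dB
N = −174 + 79.37 + 7.36 = −87.27 dBm
SNR = P_sig − N = −69.9 − (−87.27) = 17.37 dB → 17.4 dB

17.4 dB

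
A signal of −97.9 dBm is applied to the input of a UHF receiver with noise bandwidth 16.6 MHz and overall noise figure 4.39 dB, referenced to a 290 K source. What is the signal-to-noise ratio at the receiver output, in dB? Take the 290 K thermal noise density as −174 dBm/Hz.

−0.5 dB

Noise floor: N = −174 + 10 log₁₀(B) + NF
10 log₁₀(1.66×10⁷) = 72.2 dB
N = −174 + 72.2 + 4.39 = −97.41 dBm
SNR = P_sig − N = −97.9 − (−97.41) = −0.49 dB → −0.5 dB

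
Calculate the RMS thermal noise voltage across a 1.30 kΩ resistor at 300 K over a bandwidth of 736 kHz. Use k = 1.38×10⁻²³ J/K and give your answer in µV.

3.98 µV

V_n = √(4kTRB)
4kTRB = 4 × 1.38×10⁻²³ × 300 × 1.30×10³ × 7.36×10⁵ = 1.58×10⁻¹¹ V²
V_n = √(1.58×10⁻¹¹) = 3.98×10⁻⁶ V = 3.98 µV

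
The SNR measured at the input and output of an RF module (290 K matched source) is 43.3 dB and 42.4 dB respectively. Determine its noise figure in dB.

0.9 dB

NF (dB) = SNR_in(dB) − SNR_out(dB) when the source is at T₀
NF = 43.3 − 42.4 = 0.9 dB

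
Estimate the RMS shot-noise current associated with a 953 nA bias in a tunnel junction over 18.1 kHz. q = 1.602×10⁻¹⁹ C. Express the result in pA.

74.3 pA

I_n = √(2qI·B)
2qI·B = 2 × 1.602×10⁻¹⁹ × 9.53×10⁻⁷ × 1.81×10⁴ = 5.53×10⁻²¹ A²
I_n = √(5.53×10⁻²¹) = 7.43×10⁻¹¹ A = 74.3 pA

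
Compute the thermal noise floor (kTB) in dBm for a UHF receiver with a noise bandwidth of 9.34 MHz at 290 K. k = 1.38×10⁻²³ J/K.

−104.3 dBm

P_n = kTB = 1.38×10⁻²³ × 290 × 9.34×10⁶ = 3.74×10⁻¹⁴ W
In dBm: 10 log₁₀(3.74×10⁻¹⁴ / 10⁻³) = −104.3 dBm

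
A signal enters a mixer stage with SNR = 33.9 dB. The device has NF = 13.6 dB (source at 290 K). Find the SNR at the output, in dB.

By definition F = SNR_in/SNR_out, so in dB: SNR_out = SNR_in − NF
SNR_out = 33.9 − 13.6 = 20.3 dB

20.3 dB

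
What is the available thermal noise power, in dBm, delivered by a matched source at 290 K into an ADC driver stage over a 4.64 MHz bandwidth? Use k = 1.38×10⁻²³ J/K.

−107.3 dBm

P_n = kTB = 1.38×10⁻²³ × 290 × 4.64×10⁶ = 1.86×10⁻¹⁴ W
In dBm: 10 log₁₀(1.86×10⁻¹⁴ / 10⁻³) = −107.3 dBm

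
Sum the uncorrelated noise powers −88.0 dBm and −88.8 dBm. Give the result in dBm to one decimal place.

−85.4 dBm

Convert to linear, add, convert back:
P₁ = 1.58×10⁻¹² W, P₂ = 1.32×10⁻¹² W
P_tot = 2.90×10⁻¹² W → 10 log₁₀(P_tot / 10⁻³) = −85.4 dBm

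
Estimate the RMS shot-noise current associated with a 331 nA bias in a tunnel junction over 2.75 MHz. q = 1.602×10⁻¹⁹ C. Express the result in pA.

I_n = √(2qI·B)
2qI·B = 2 × 1.602×10⁻¹⁹ × 3.31×10⁻⁷ × 2.75×10⁶ = 2.92×10⁻¹⁹ A²
I_n = √(2.92×10⁻¹⁹) = 5.40×10⁻¹⁰ A = 540 pA

540 pA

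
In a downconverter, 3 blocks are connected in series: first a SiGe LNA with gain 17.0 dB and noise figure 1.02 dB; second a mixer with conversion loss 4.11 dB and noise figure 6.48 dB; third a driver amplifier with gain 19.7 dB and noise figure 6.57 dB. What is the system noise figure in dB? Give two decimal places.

Convert to linear (a loss of L dB is a gain of −L dB): F_i = 10^(NF_i/10), G_i = 10^(G_i,dB/10)
  Stage 1: F_1 = 10^(1.02/10) = 1.265, G_1 = 10^(17.0/10) = 50.12
  Stage 2: F_2 = 10^(6.48/10) = 4.446, G_2 = 10^(−4.11/10) = 0.3882
  Stage 3: F_3 = 10^(6.57/10) = 4.539, G_3 = 10^(19.7/10) = 93.33
Friis cascade:
  F = 1.265 + (4.446 − 1)/50.12 + (4.539 − 1)/19.45 = 1.515
NF = 10 log₁₀(1.515) = 1.81 dB

1.81 dB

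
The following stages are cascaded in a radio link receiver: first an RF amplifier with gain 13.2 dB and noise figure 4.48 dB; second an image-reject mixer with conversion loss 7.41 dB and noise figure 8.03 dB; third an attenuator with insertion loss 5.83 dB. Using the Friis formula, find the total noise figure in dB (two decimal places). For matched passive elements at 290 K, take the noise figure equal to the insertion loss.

5.81 dB

Convert to linear (a loss of L dB is a gain of −L dB): F_i = 10^(NF_i/10), G_i = 10^(G_i,dB/10)
  Stage 1: F_1 = 10^(4.48/10) = 2.805, G_1 = 10^(13.2/10) = 20.89
  Stage 2: F_2 = 10^(8.03/10) = 6.353, G_2 = 10^(−7.41/10) = 0.1816
  Stage 3: F_3 = 10^(5.83/10) = 3.828, G_3 = 10^(−5.83/10) = 0.2612
Friis cascade:
  F = 2.805 + (6.353 − 1)/20.89 + (3.828 − 1)/3.793 = 3.807
NF = 10 log₁₀(3.807) = 5.81 dB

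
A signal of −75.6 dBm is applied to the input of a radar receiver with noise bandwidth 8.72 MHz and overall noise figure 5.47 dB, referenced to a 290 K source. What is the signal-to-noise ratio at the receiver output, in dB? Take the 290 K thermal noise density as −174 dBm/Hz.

Noise floor: N = −174 + 10 log₁₀(B) + NF
10 log₁₀(8.72×10⁶) = 69.41 dB
N = −174 + 69.41 + 5.47 = −99.12 dBm
SNR = P_sig − N = −75.6 − (−99.12) = 23.52 dB → 23.5 dB

23.5 dB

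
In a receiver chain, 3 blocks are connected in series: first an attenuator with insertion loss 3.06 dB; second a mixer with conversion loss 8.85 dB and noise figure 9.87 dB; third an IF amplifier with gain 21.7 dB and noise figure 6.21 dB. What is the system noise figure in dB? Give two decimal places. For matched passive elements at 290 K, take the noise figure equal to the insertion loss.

18.39 dB

Convert to linear (a loss of L dB is a gain of −L dB): F_i = 10^(NF_i/10), G_i = 10^(G_i,dB/10)
  Stage 1: F_1 = 10^(3.06/10) = 2.023, G_1 = 10^(−3.06/10) = 0.4943
  Stage 2: F_2 = 10^(9.87/10) = 9.705, G_2 = 10^(−8.85/10) = 0.1303
  Stage 3: F_3 = 10^(6.21/10) = 4.178, G_3 = 10^(21.7/10) = 147.9
Friis cascade:
  F = 2.023 + (9.705 − 1)/0.4943 + (4.178 − 1)/0.06442 = 68.97
NF = 10 log₁₀(68.97) = 18.39 dB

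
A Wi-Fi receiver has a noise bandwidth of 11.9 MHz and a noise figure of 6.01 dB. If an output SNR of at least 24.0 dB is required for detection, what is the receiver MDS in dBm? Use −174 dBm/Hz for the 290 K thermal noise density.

Sensitivity = −174 + 10 log₁₀(B) + NF + SNR_min
= −174 + 70.76 + 6.01 + 24.0
= −73.23 dBm → −73.2 dBm

−73.2 dBm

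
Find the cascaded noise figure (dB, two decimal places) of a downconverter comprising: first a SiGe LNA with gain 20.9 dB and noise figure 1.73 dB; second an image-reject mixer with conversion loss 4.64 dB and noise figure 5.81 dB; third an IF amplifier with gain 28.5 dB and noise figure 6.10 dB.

Convert to linear (a loss of L dB is a gain of −L dB): F_i = 10^(NF_i/10), G_i = 10^(G_i,dB/10)
  Stage 1: F_1 = 10^(1.73/10) = 1.489, G_1 = 10^(20.9/10) = 123.0
  Stage 2: F_2 = 10^(5.81/10) = 3.811, G_2 = 10^(−4.64/10) = 0.3436
  Stage 3: F_3 = 10^(6.10/10) = 4.074, G_3 = 10^(28.5/10) = 707.9
Friis cascade:
  F = 1.489 + (3.811 − 1)/123.0 + (4.074 − 1)/42.27 = 1.585
NF = 10 log₁₀(1.585) = 2.00 dB

2.00 dB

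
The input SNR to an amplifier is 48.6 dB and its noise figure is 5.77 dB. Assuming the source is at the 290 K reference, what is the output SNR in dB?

42.83 dB

By definition F = SNR_in/SNR_out, so in dB: SNR_out = SNR_in − NF
SNR_out = 48.6 − 5.77 = 42.83 dB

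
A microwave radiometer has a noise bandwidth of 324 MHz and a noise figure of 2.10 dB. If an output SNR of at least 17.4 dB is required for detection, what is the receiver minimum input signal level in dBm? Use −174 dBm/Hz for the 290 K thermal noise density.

Sensitivity = −174 + 10 log₁₀(B) + NF + SNR_min
= −174 + 85.11 + 2.10 + 17.4
= −69.39 dBm → −69.4 dBm

−69.4 dBm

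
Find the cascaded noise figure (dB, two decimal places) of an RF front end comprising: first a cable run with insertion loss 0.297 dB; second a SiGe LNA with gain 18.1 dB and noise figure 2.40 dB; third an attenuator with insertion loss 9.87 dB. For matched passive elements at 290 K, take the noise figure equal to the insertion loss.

Convert to linear (a loss of L dB is a gain of −L dB): F_i = 10^(NF_i/10), G_i = 10^(G_i,dB/10)
  Stage 1: F_1 = 10^(0.297/10) = 1.071, G_1 = 10^(−0.297/10) = 0.9339
  Stage 2: F_2 = 10^(2.40/10) = 1.738, G_2 = 10^(18.1/10) = 64.57
  Stage 3: F_3 = 10^(9.87/10) = 9.705, G_3 = 10^(−9.87/10) = 0.1030
Friis cascade:
  F = 1.071 + (1.738 − 1)/0.9339 + (9.705 − 1)/60.30 = 2.005
NF = 10 log₁₀(2.005) = 3.02 dB

3.02 dB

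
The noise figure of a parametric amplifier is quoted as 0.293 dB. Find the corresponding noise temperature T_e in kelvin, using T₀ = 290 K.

20.2 K

F = 10^(0.293/10) = 1.06979
T_e = (F − 1)·T₀ = (1.06979 − 1) × 290 = 20.2 K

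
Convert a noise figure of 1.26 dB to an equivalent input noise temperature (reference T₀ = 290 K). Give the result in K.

97.6 K

F = 10^(1.26/10) = 1.3366
T_e = (F − 1)·T₀ = (1.3366 − 1) × 290 = 97.6 K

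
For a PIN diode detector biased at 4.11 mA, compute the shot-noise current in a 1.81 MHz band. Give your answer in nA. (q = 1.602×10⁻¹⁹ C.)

I_n = √(2qI·B)
2qI·B = 2 × 1.602×10⁻¹⁹ × 4.11×10⁻³ × 1.81×10⁶ = 2.38×10⁻¹⁵ A²
I_n = √(2.38×10⁻¹⁵) = 4.88×10⁻⁸ A = 48.8 nA

48.8 nA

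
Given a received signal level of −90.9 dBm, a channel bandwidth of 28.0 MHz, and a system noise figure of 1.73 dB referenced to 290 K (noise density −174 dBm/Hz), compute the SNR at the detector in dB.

Noise floor: N = −174 + 10 log₁₀(B) + NF
10 log₁₀(2.80×10⁷) = 74.47 dB
N = −174 + 74.47 + 1.73 = −97.80 dBm
SNR = P_sig − N = −90.9 − (−97.80) = 6.90 dB → 6.9 dB

6.9 dB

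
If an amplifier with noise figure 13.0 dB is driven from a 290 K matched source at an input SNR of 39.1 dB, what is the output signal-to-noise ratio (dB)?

26.1 dB

By definition F = SNR_in/SNR_out, so in dB: SNR_out = SNR_in − NF
SNR_out = 39.1 − 13.0 = 26.1 dB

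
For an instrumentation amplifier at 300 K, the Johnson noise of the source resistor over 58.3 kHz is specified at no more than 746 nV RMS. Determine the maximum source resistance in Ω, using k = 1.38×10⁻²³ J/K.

576 Ω

Johnson–Nyquist: V_n = √(4kTRB) ⇒ R = V_n² / (4kTB)
4kTB = 4 × 1.38×10⁻²³ × 300 × 5.83×10⁴ = 9.65×10⁻¹⁶
R = (7.46×10⁻⁷)² / 9.65×10⁻¹⁶ = 5.76×10² Ω = 576 Ω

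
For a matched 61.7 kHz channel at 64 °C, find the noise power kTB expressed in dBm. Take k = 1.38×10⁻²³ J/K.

−125.4 dBm

T = 64 °C + 273.15 = 337.15 K
P_n = kTB = 1.38×10⁻²³ × 337.15 × 6.17×10⁴ = 2.87×10⁻¹⁶ W
In dBm: 10 log₁₀(2.87×10⁻¹⁶ / 10⁻³) = −125.4 dBm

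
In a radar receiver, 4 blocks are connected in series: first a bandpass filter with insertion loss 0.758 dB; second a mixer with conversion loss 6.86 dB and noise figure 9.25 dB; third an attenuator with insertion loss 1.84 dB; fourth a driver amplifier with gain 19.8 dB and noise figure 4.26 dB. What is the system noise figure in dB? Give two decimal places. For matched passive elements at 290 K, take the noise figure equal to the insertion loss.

Convert to linear (a loss of L dB is a gain of −L dB): F_i = 10^(NF_i/10), G_i = 10^(G_i,dB/10)
  Stage 1: F_1 = 10^(0.758/10) = 1.191, G_1 = 10^(−0.758/10) = 0.8398
  Stage 2: F_2 = 10^(9.25/10) = 8.414, G_2 = 10^(−6.86/10) = 0.2061
  Stage 3: F_3 = 10^(1.84/10) = 1.528, G_3 = 10^(−1.84/10) = 0.6546
  Stage 4: F_4 = 10^(4.26/10) = 2.667, G_4 = 10^(19.8/10) = 95.50
Friis cascade:
  F = 1.191 + (8.414 − 1)/0.8398 + (1.528 − 1)/0.1731 + (2.667 − 1)/0.1133 = 27.78
NF = 10 log₁₀(27.78) = 14.44 dB

14.44 dB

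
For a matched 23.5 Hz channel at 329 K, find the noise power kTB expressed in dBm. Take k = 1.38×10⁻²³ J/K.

P_n = kTB = 1.38×10⁻²³ × 329 × 2.35×10¹ = 1.07×10⁻¹⁹ W
In dBm: 10 log₁₀(1.07×10⁻¹⁹ / 10⁻³) = −159.7 dBm

−159.7 dBm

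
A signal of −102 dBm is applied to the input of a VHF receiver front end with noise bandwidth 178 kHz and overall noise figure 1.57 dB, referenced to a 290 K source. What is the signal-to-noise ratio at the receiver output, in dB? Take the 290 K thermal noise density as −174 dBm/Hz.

Noise floor: N = −174 + 10 log₁₀(B) + NF
10 log₁₀(1.78×10⁵) = 52.5 dB
N = −174 + 52.5 + 1.57 = −119.93 dBm
SNR = P_sig − N = −102 − (−119.93) = 17.93 dB → 17.9 dB

17.9 dB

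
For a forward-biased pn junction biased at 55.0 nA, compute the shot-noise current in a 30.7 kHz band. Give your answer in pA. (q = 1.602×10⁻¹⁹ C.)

23.3 pA

I_n = √(2qI·B)
2qI·B = 2 × 1.602×10⁻¹⁹ × 5.50×10⁻⁸ × 3.07×10⁴ = 5.41×10⁻²² A²
I_n = √(5.41×10⁻²²) = 2.33×10⁻¹¹ A = 23.3 pA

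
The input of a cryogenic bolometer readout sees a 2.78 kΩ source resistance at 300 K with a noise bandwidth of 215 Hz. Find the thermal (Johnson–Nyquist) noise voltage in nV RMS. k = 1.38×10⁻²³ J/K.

V_n = √(4kTRB)
4kTRB = 4 × 1.38×10⁻²³ × 300 × 2.78×10³ × 2.15×10² = 9.90×10⁻¹⁵ V²
V_n = √(9.90×10⁻¹⁵) = 9.95×10⁻⁸ V = 99.5 nV

99.5 nV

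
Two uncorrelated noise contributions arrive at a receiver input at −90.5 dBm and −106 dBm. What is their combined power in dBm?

−90.4 dBm

Convert to linear, add, convert back:
P₁ = 8.91×10⁻¹³ W, P₂ = 2.51×10⁻¹⁴ W
P_tot = 9.16×10⁻¹³ W → 10 log₁₀(P_tot / 10⁻³) = −90.4 dBm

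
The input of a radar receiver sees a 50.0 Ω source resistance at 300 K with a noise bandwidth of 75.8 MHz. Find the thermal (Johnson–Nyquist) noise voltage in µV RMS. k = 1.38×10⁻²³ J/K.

7.92 µV

V_n = √(4kTRB)
4kTRB = 4 × 1.38×10⁻²³ × 300 × 5.00×10¹ × 7.58×10⁷ = 6.28×10⁻¹¹ V²
V_n = √(6.28×10⁻¹¹) = 7.92×10⁻⁶ V = 7.92 µV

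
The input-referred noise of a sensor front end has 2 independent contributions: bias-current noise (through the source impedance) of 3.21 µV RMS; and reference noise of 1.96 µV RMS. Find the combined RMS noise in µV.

3.76 µV

Uncorrelated sources add in power (mean-square): V_tot = √(ΣV_i²)
V_tot = √[(3.21×10⁻⁶)² + (1.96×10⁻⁶)²] = 3.76×10⁻⁶ V = 3.76 µV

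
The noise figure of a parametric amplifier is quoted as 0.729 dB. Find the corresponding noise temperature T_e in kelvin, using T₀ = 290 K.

53.0 K

F = 10^(0.729/10) = 1.18277
T_e = (F − 1)·T₀ = (1.18277 − 1) × 290 = 53.0 K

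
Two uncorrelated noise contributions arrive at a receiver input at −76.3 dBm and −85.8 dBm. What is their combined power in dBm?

−75.8 dBm

Convert to linear, add, convert back:
P₁ = 2.34×10⁻¹¹ W, P₂ = 2.63×10⁻¹² W
P_tot = 2.61×10⁻¹¹ W → 10 log₁₀(P_tot / 10⁻³) = −75.8 dBm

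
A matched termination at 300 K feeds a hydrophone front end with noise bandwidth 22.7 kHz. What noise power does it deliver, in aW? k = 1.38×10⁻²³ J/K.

94.0 aW

P_n = kTB = 1.38×10⁻²³ × 300 × 2.27×10⁴ = 9.40×10⁻¹⁷ W = 94.0 aW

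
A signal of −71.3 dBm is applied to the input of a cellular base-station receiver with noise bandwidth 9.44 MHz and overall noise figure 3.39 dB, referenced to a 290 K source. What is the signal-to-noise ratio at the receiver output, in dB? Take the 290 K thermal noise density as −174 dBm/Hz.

Noise floor: N = −174 + 10 log₁₀(B) + NF
10 log₁₀(9.44×10⁶) = 69.75 dB
N = −174 + 69.75 + 3.39 = −100.86 dBm
SNR = P_sig − N = −71.3 − (−100.86) = 29.56 dB → 29.6 dB

29.6 dB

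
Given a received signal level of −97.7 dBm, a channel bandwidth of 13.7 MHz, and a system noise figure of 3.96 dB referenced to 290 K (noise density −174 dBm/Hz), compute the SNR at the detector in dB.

Noise floor: N = −174 + 10 log₁₀(B) + NF
10 log₁₀(1.37×10⁷) = 71.37 dB
N = −174 + 71.37 + 3.96 = −98.67 dBm
SNR = P_sig − N = −97.7 − (−98.67) = 0.97 dB → 1.0 dB

1.0 dB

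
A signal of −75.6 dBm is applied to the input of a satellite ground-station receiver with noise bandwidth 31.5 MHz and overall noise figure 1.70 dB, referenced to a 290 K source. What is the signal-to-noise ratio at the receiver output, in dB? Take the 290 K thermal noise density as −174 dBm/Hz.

Noise floor: N = −174 + 10 log₁₀(B) + NF
10 log₁₀(3.15×10⁷) = 74.98 dB
N = −174 + 74.98 + 1.70 = −97.32 dBm
SNR = P_sig − N = −75.6 − (−97.32) = 21.72 dB → 21.7 dB

21.7 dB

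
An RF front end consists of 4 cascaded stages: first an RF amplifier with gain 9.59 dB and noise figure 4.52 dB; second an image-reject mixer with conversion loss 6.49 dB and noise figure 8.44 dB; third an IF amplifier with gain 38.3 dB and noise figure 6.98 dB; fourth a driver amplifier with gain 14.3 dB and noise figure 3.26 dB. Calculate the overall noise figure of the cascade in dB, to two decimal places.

7.36 dB

Convert to linear (a loss of L dB is a gain of −L dB): F_i = 10^(NF_i/10), G_i = 10^(G_i,dB/10)
  Stage 1: F_1 = 10^(4.52/10) = 2.831, G_1 = 10^(9.59/10) = 9.099
  Stage 2: F_2 = 10^(8.44/10) = 6.982, G_2 = 10^(−6.49/10) = 0.2244
  Stage 3: F_3 = 10^(6.98/10) = 4.989, G_3 = 10^(38.3/10) = 6761
  Stage 4: F_4 = 10^(3.26/10) = 2.118, G_4 = 10^(14.3/10) = 26.92
Friis cascade:
  F = 2.831 + (6.982 − 1)/9.099 + (4.989 − 1)/2.042 + (2.118 − 1)/1.380×10⁴ = 5.443
NF = 10 log₁₀(5.443) = 7.36 dB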